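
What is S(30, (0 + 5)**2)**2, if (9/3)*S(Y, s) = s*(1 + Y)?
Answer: 600625/9 ≈ 66736.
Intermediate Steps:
S(Y, s) = s*(1 + Y)/3 (S(Y, s) = (s*(1 + Y))/3 = s*(1 + Y)/3)
S(30, (0 + 5)**2)**2 = ((0 + 5)**2*(1 + 30)/3)**2 = ((1/3)*5**2*31)**2 = ((1/3)*25*31)**2 = (775/3)**2 = 600625/9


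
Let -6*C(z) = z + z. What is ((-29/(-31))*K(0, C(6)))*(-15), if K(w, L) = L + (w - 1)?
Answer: 1305/31 ≈ 42.097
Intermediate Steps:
C(z) = -z/3 (C(z) = -(z + z)/6 = -z/3)
K(w, L) = -1 + L + w (K(w, L) = L + (-1 + w) = -1 + L + w)
((-29/(-31))*K(0, C(6)))*(-15) = ((-29/(-31))*(-1 - ⅓*6 + 0))*(-15) = ((-29*(-1/31))*(-1 - 2 + 0))*(-15) = ((29/31)*(-3))*(-15) = -87/31*(-15) = 1305/31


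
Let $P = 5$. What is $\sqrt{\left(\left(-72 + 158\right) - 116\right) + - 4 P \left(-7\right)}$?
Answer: $\sqrt{110} \approx 10.488$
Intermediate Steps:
$\sqrt{\left(\left(-72 + 158\right) - 116\right) + - 4 P \left(-7\right)} = \sqrt{\left(\left(-72 + 158\right) - 116\right) + \left(-4\right) 5 \left(-7\right)} = \sqrt{\left(86 - 116\right) - -140} = \sqrt{-30 + 140} = \sqrt{110}$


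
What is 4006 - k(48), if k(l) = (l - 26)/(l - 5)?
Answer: 172236/43 ≈ 4005.5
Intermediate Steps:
k(l) = (-26 + l)/(-5 + l)
4006 - k(48) = 4006 - (-26 + 48)/(-5 + 48) = 4006 - 22/43 = 172236/43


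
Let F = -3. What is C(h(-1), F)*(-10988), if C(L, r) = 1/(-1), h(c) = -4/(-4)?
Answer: 10988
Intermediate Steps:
h(c) = 1 (h(c) = -4*(-¼) = 1)
C(L, r) = -1
C(h(-1), F)*(-10988) = -1*(-10988) = 10988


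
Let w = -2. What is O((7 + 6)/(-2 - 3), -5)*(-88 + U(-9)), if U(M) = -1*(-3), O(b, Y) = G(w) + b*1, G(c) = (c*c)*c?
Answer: 901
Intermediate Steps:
G(c) = c³ (G(c) = c²*c = c³)
O(b, Y) = -8 + b (O(b, Y) = (-2)³ + b*1 = -8 + b)
U(M) = 3
O((7 + 6)/(-2 - 3), -5)*(-88 + U(-9)) = (-8 + (7 + 6)/(-2 - 3))*(-88 + 3) = (-8 + 13/(-5))*(-85) = (-8 + 13*(-⅕))*(-85) = (-8 - 13/5)*(-85) = -53/5*(-85) = 901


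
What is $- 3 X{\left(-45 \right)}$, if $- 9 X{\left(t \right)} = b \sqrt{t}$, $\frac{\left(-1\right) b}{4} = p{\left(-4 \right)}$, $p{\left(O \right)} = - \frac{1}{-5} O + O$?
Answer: $\frac{96 i \sqrt{5}}{5} \approx 42.932 i$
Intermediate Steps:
$p{\left(O \right)} = \frac{6 O}{5}$ ($p{\left(O \right)} = \left(-1\right) \left(- \frac{1}{5}\right) O + O = \frac{O}{5} + O = \frac{6 O}{5}$)
$b = \frac{96}{5}$ ($b = - 4 \cdot \frac{6}{5} \left(-4\right) = \left(-4\right) \left(- \frac{24}{5}\right) = \frac{96}{5} \approx 19.2$)
$X{\left(t \right)} = - \frac{32 \sqrt{t}}{15}$ ($X{\left(t \right)} = - \frac{\frac{96}{5} \sqrt{t}}{9} = - \frac{32 \sqrt{t}}{15}$)
$- 3 X{\left(-45 \right)} = - 3 \left(- \frac{32 \sqrt{-45}}{15}\right) = - 3 \left(- \frac{32 \cdot 3 i \sqrt{5}}{15}\right) = - 3 \left(- \frac{32 i \sqrt{5}}{5}\right) = \frac{96 i \sqrt{5}}{5}$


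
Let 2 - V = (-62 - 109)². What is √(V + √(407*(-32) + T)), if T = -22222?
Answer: √(-29239 + I*√35246) ≈ 0.549 + 171.0*I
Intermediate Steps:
V = -29239 (V = 2 - (-62 - 109)² = 2 - 1*(-171)² = 2 - 1*29241 = 2 - 29241 = -29239)
√(V + √(407*(-32) + T)) = √(-29239 + √(407*(-32) - 22222)) = √(-29239 + √(-13024 - 22222)) = √(-29239 + √(-35246)) = √(-29239 + I*√35246)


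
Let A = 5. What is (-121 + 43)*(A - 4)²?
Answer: -78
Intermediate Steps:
(-121 + 43)*(A - 4)² = (-121 + 43)*(5 - 4)² = -78*1² = -78*1 = -78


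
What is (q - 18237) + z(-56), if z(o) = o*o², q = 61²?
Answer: -190132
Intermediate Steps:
q = 3721
z(o) = o³
(q - 18237) + z(-56) = (3721 - 18237) + (-56)³ = -14516 - 175616 = -190132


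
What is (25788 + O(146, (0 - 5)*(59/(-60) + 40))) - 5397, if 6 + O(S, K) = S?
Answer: 20531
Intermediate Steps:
O(S, K) = -6 + S
(25788 + O(146, (0 - 5)*(59/(-60) + 40))) - 5397 = (25788 + (-6 + 146)) - 5397 = (25788 + 140) - 5397 = 25928 - 5397 = 20531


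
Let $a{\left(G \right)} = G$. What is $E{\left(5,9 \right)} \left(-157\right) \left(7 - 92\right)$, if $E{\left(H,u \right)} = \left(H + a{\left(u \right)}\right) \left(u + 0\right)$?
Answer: $1681470$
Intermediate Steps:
$E{\left(H,u \right)} = u \left(H + u\right)$ ($E{\left(H,u \right)} = \left(H + u\right) \left(u + 0\right) = \left(H + u\right) u = u \left(H + u\right)$)
$E{\left(5,9 \right)} \left(-157\right) \left(7 - 92\right) = 9 \left(5 + 9\right) \left(-157\right) \left(7 - 92\right) = 9 \cdot 14 \left(-157\right) \left(-85\right) = 126 \left(-157\right) \left(-85\right) = \left(-19782\right) \left(-85\right) = 1681470$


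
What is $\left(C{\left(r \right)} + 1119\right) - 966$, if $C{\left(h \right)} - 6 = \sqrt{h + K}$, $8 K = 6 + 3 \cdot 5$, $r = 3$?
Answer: $159 + \frac{3 \sqrt{10}}{4} \approx 161.37$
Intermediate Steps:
$K = \frac{21}{8}$ ($K = \frac{6 + 3 \cdot 5}{8} = \frac{6 + 15}{8} = \frac{1}{8} \cdot 21 = \frac{21}{8} \approx 2.625$)
$C{\left(h \right)} = 6 + \sqrt{\frac{21}{8} + h}$ ($C{\left(h \right)} = 6 + \sqrt{h + \frac{21}{8}} = 6 + \sqrt{\frac{21}{8} + h}$)
$\left(C{\left(r \right)} + 1119\right) - 966 = \left(\left(6 + \frac{\sqrt{42 + 16 \cdot 3}}{4}\right) + 1119\right) - 966 = \left(\left(6 + \frac{\sqrt{42 + 48}}{4}\right) + 1119\right) - 966 = \left(\left(6 + \frac{\sqrt{90}}{4}\right) + 1119\right) - 966 = \left(\left(6 + \frac{3 \sqrt{10}}{4}\right) + 1119\right) - 966 = \left(1125 + \frac{3 \sqrt{10}}{4}\right) - 966 = 159 + \frac{3 \sqrt{10}}{4}$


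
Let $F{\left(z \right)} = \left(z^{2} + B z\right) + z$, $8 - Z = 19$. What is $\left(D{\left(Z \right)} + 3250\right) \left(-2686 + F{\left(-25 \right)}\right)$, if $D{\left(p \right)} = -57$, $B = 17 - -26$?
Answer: $-10093073$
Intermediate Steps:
$Z = -11$ ($Z = 8 - 19 = -11$)
$B = 43$ ($B = 17 + 26 = 43$)
$F{\left(z \right)} = z^{2} + 44 z$ ($F{\left(z \right)} = \left(z^{2} + 43 z\right) + z = z^{2} + 44 z$)
$\left(D{\left(Z \right)} + 3250\right) \left(-2686 + F{\left(-25 \right)}\right) = \left(-57 + 3250\right) \left(-2686 - 25 \left(44 - 25\right)\right) = 3193 \left(-2686 - 475\right) = 3193 \left(-3161\right) = -10093073$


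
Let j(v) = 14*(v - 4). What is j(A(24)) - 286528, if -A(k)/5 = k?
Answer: -288264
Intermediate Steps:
A(k) = -5*k
j(v) = -56 + 14*v (j(v) = 14*(-4 + v) = -56 + 14*v)
j(A(24)) - 286528 = (-56 + 14*(-5*24)) - 286528 = (-56 + 14*(-120)) - 286528 = (-56 - 1680) - 286528 = -1736 - 286528 = -288264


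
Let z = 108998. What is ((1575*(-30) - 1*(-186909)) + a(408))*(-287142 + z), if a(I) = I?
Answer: -24952095648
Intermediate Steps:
((1575*(-30) - 1*(-186909)) + a(408))*(-287142 + z) = ((1575*(-30) - 1*(-186909)) + 408)*(-287142 + 108998) = ((-47250 + 186909) + 408)*(-178144) = (139659 + 408)*(-178144) = 140067*(-178144) = -24952095648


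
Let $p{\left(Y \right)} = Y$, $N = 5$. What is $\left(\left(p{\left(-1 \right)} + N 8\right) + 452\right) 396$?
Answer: $194436$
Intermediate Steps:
$\left(\left(p{\left(-1 \right)} + N 8\right) + 452\right) 396 = \left(\left(-1 + 5 \cdot 8\right) + 452\right) 396 = \left(\left(-1 + 40\right) + 452\right) 396 = \left(39 + 452\right) 396 = 491 \cdot 396 = 194436$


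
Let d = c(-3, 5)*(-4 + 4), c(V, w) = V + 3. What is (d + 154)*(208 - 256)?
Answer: -7392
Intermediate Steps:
c(V, w) = 3 + V
d = 0 (d = (3 - 3)*(-4 + 4) = 0*0 = 0)
(d + 154)*(208 - 256) = (0 + 154)*(208 - 256) = 154*(-48) = -7392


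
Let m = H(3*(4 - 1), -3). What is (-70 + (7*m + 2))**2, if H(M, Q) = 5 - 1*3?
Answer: 2916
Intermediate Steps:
H(M, Q) = 2 (H(M, Q) = 5 - 3 = 2)
m = 2
(-70 + (7*m + 2))**2 = (-70 + (7*2 + 2))**2 = (-70 + (14 + 2))**2 = (-70 + 16)**2 = (-54)**2 = 2916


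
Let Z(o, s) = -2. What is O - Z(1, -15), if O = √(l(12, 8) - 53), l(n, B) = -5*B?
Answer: 2 + I*√93 ≈ 2.0 + 9.6436*I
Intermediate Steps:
O = I*√93 (O = √(-5*8 - 53) = √(-40 - 53) = √(-93) = I*√93 ≈ 9.6436*I)
O - Z(1, -15) = I*√93 - 1*(-2) = I*√93 + 2 = 2 + I*√93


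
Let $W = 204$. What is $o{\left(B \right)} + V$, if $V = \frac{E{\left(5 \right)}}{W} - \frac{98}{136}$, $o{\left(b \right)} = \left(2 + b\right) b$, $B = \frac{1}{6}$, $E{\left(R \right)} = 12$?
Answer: $- \frac{46}{153} \approx -0.30065$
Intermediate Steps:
$B = \frac{1}{6} \approx 0.16667$
$o{\left(b \right)} = b \left(2 + b\right)$
$V = - \frac{45}{68}$ ($V = \frac{12}{204} - \frac{98}{136} = 12 \cdot \frac{1}{204} - \frac{49}{68} = \frac{1}{17} - \frac{49}{68} = - \frac{45}{68} \approx -0.66177$)
$o{\left(B \right)} + V = \frac{2 + \frac{1}{6}}{6} - \frac{45}{68} = \frac{1}{6} \cdot \frac{13}{6} - \frac{45}{68} = \frac{13}{36} - \frac{45}{68} = - \frac{46}{153}$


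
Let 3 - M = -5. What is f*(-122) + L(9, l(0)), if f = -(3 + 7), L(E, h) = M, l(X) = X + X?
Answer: 1228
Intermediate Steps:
l(X) = 2*X
M = 8 (M = 3 - 1*(-5) = 3 + 5 = 8)
L(E, h) = 8
f = -10 (f = -1*10 = -10)
f*(-122) + L(9, l(0)) = -10*(-122) + 8 = 1220 + 8 = 1228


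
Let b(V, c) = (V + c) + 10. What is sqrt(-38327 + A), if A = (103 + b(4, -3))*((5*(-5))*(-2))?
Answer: I*sqrt(32627) ≈ 180.63*I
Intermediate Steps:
b(V, c) = 10 + V + c
A = 5700 (A = (103 + (10 + 4 - 3))*((5*(-5))*(-2)) = (103 + 11)*(-25*(-2)) = 114*50 = 5700)
sqrt(-38327 + A) = sqrt(-38327 + 5700) = sqrt(-32627) = I*sqrt(32627)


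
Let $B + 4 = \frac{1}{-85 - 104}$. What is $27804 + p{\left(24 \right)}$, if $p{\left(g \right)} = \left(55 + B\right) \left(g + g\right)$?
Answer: $\frac{1905860}{63} \approx 30252.0$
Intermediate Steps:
$B = - \frac{757}{189}$ ($B = -4 + \frac{1}{-85 - 104} = -4 + \frac{1}{-189} = -4 - \frac{1}{189} = - \frac{757}{189} \approx -4.0053$)
$p{\left(g \right)} = \frac{19276 g}{189}$ ($p{\left(g \right)} = \left(55 - \frac{757}{189}\right) \left(g + g\right) = \frac{9638 \cdot 2 g}{189} = \frac{19276 g}{189}$)
$27804 + p{\left(24 \right)} = 27804 + \frac{19276}{189} \cdot 24 = 27804 + \frac{154208}{63} = \frac{1905860}{63}$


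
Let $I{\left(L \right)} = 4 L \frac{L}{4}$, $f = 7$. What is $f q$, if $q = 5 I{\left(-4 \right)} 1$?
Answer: $560$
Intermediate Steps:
$I{\left(L \right)} = L^{2}$ ($I{\left(L \right)} = 4 L L \frac{1}{4} = 4 L \frac{L}{4} = L^{2}$)
$q = 80$ ($q = 5 \left(-4\right)^{2} \cdot 1 = 5 \cdot 16 \cdot 1 = 80 \cdot 1 = 80$)
$f q = 7 \cdot 80 = 560$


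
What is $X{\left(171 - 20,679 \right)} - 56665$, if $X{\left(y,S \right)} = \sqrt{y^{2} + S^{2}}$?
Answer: $-56665 + \sqrt{483842} \approx -55969.0$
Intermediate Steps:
$X{\left(y,S \right)} = \sqrt{S^{2} + y^{2}}$
$X{\left(171 - 20,679 \right)} - 56665 = \sqrt{679^{2} + \left(171 - 20\right)^{2}} - 56665 = \sqrt{461041 + 151^{2}} - 56665 = \sqrt{461041 + 22801} - 56665 = \sqrt{483842} - 56665 = -56665 + \sqrt{483842}$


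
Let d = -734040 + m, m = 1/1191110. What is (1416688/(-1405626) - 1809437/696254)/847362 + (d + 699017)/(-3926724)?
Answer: 75829735107936134715094397/8505970536913780324899066120 ≈ 0.0089149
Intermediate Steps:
m = 1/1191110 ≈ 8.3955e-7
d = -874322384399/1191110 (d = -734040 + 1/1191110 = -874322384399/1191110 ≈ -7.3404e+5)
(1416688/(-1405626) - 1809437/696254)/847362 + (d + 699017)/(-3926724) = (1416688/(-1405626) - 1809437/696254)/847362 + (-874322384399/1191110 + 699017)/(-3926724) = (1416688*(-1/1405626) - 1809437*1/696254)*(1/847362) - 41716245529/1191110*(-1/3926724) = (-708344/702813 - 1809437/696254)*(1/847362) + 41716245529/4677160223640 = -1764883189657/489336362502*1/847362 + 41716245529/4677160223640 = -1764883189657/414645038802419724 + 41716245529/4677160223640 = 75829735107936134715094397/8505970536913780324899066120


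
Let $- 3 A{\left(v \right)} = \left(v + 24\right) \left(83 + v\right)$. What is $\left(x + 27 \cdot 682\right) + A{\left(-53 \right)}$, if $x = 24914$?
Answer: $43618$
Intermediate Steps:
$A{\left(v \right)} = - \frac{\left(24 + v\right) \left(83 + v\right)}{3}$ ($A{\left(v \right)} = - \frac{\left(v + 24\right) \left(83 + v\right)}{3} = - \frac{\left(24 + v\right) \left(83 + v\right)}{3}$)
$\left(x + 27 \cdot 682\right) + A{\left(-53 \right)} = \left(24914 + 27 \cdot 682\right) - \left(- \frac{3679}{3} + \frac{2809}{3}\right) = \left(24914 + 18414\right) - -290 = 43328 - -290 = 43328 + 290 = 43618$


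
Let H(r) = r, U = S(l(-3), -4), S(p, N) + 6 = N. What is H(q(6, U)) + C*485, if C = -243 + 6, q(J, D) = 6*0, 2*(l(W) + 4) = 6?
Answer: -114945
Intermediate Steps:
l(W) = -1 (l(W) = -4 + (½)*6 = -4 + 3 = -1)
S(p, N) = -6 + N
U = -10 (U = -6 - 4 = -10)
q(J, D) = 0
C = -237
H(q(6, U)) + C*485 = 0 - 237*485 = 0 - 114945 = -114945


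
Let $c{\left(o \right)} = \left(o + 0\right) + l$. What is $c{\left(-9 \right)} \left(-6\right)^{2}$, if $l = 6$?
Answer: $-108$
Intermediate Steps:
$c{\left(o \right)} = 6 + o$ ($c{\left(o \right)} = \left(o + 0\right) + 6 = o + 6 = 6 + o$)
$c{\left(-9 \right)} \left(-6\right)^{2} = \left(6 - 9\right) \left(-6\right)^{2} = \left(-3\right) 36 = -108$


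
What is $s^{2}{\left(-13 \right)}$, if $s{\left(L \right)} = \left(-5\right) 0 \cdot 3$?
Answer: $0$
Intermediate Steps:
$s{\left(L \right)} = 0$ ($s{\left(L \right)} = 0 \cdot 3 = 0$)
$s^{2}{\left(-13 \right)} = 0^{2} = 0$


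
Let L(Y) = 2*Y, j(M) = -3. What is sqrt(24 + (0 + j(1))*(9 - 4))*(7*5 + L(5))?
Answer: 135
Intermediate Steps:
sqrt(24 + (0 + j(1))*(9 - 4))*(7*5 + L(5)) = sqrt(24 + (0 - 3)*(9 - 4))*(7*5 + 2*5) = sqrt(24 - 3*5)*(35 + 10) = sqrt(24 - 15)*45 = sqrt(9)*45 = 3*45 = 135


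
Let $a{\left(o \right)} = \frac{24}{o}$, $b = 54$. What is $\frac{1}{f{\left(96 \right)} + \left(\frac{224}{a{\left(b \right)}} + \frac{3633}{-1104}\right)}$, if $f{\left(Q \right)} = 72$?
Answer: $\frac{368}{210757} \approx 0.0017461$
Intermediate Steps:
$\frac{1}{f{\left(96 \right)} + \left(\frac{224}{a{\left(b \right)}} + \frac{3633}{-1104}\right)} = \frac{1}{72 + \left(\frac{224}{24 \cdot \frac{1}{54}} + \frac{3633}{-1104}\right)} = \frac{1}{72 + \left(\frac{224}{24 \cdot \frac{1}{54}} + 3633 \left(- \frac{1}{1104}\right)\right)} = \frac{1}{72 - \left(\frac{1211}{368} - \frac{224}{\frac{4}{9}}\right)} = \frac{1}{72 + \left(224 \cdot \frac{9}{4} - \frac{1211}{368}\right)} = \frac{1}{72 + \left(504 - \frac{1211}{368}\right)} = \frac{1}{72 + \frac{184261}{368}} = \frac{1}{\frac{210757}{368}} = \frac{368}{210757}$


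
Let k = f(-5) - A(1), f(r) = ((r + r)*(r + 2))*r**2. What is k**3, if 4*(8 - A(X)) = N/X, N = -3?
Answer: 26065982125/64 ≈ 4.0728e+8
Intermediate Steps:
A(X) = 8 + 3/(4*X) (A(X) = 8 - (-3)/(4*X) = 8 + 3/(4*X))
f(r) = 2*r**3*(2 + r) (f(r) = ((2*r)*(2 + r))*r**2 = (2*r*(2 + r))*r**2 = 2*r**3*(2 + r))
k = 2965/4 (k = 2*(-5)**3*(2 - 5) - (8 + (3/4)/1) = 2*(-125)*(-3) - (8 + (3/4)*1) = 750 - (8 + 3/4) = 750 - 1*35/4 = 750 - 35/4 = 2965/4 ≈ 741.25)
k**3 = (2965/4)**3 = 26065982125/64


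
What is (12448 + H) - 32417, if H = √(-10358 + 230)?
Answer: -19969 + 4*I*√633 ≈ -19969.0 + 100.64*I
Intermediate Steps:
H = 4*I*√633 (H = √(-10128) = 4*I*√633 ≈ 100.64*I)
(12448 + H) - 32417 = (12448 + 4*I*√633) - 32417 = -19969 + 4*I*√633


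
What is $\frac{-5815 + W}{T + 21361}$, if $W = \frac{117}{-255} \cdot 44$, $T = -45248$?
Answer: $\frac{495991}{2030395} \approx 0.24428$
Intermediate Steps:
$W = - \frac{1716}{85}$ ($W = 117 \left(- \frac{1}{255}\right) 44 = \left(- \frac{39}{85}\right) 44 = - \frac{1716}{85} \approx -20.188$)
$\frac{-5815 + W}{T + 21361} = \frac{-5815 - \frac{1716}{85}}{-45248 + 21361} = - \frac{495991}{85 \left(-23887\right)} = \left(- \frac{495991}{85}\right) \left(- \frac{1}{23887}\right) = \frac{495991}{2030395}$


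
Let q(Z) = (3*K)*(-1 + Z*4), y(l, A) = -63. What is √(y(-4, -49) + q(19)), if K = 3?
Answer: 6*√17 ≈ 24.739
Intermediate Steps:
q(Z) = -9 + 36*Z (q(Z) = (3*3)*(-1 + Z*4) = 9*(-1 + 4*Z) = -9 + 36*Z)
√(y(-4, -49) + q(19)) = √(-63 + (-9 + 36*19)) = √(-63 + (-9 + 684)) = √(-63 + 675) = √612 = 6*√17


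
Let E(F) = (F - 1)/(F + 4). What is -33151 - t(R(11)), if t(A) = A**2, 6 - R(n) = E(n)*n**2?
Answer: -348535/9 ≈ -38726.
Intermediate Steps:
E(F) = (-1 + F)/(4 + F)
R(n) = 6 - n**2*(-1 + n)/(4 + n) (R(n) = 6 - (-1 + n)/(4 + n)*n**2 = 6 - n**2*(-1 + n)/(4 + n))
-33151 - t(R(11)) = -33151 - ((24 + 6*11 + 11**2*(1 - 1*11))/(4 + 11))**2 = -33151 - ((24 + 66 + 121*(1 - 11))/15)**2 = -33151 - ((24 + 66 + 121*(-10))/15)**2 = -33151 - ((24 + 66 - 1210)/15)**2 = -33151 - ((1/15)*(-1120))**2 = -33151 - (-224/3)**2 = -33151 - 1*50176/9 = -33151 - 50176/9 = -348535/9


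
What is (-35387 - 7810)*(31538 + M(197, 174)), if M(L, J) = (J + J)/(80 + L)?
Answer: -377385147678/277 ≈ -1.3624e+9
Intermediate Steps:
M(L, J) = 2*J/(80 + L) (M(L, J) = (2*J)/(80 + L) = 2*J/(80 + L))
(-35387 - 7810)*(31538 + M(197, 174)) = (-35387 - 7810)*(31538 + 2*174/(80 + 197)) = -43197*(31538 + 2*174/277) = -43197*(31538 + 2*174*(1/277)) = -43197*(31538 + 348/277) = -43197*8736374/277 = -377385147678/277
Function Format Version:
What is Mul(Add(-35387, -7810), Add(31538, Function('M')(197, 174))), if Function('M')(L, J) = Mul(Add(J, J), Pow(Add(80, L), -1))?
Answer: Rational(-377385147678, 277) ≈ -1.3624e+9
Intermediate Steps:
Function('M')(L, J) = Mul(2, J, Pow(Add(80, L), -1)) (Function('M')(L, J) = Mul(Mul(2, J), Pow(Add(80, L), -1)) = Mul(2, J, Pow(Add(80, L), -1)))
Mul(Add(-35387, -7810), Add(31538, Function('M')(197, 174))) = Mul(Add(-35387, -7810), Add(31538, Mul(2, 174, Pow(Add(80, 197), -1)))) = Mul(-43197, Add(31538, Mul(2, 174, Pow(277, -1)))) = Mul(-43197, Add(31538, Mul(2, 174, Rational(1, 277)))) = Mul(-43197, Add(31538, Rational(348, 277))) = Mul(-43197, Rational(8736374, 277)) = Rational(-377385147678, 277)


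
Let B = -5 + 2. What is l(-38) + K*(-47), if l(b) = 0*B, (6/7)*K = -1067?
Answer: 351043/6 ≈ 58507.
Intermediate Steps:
B = -3
K = -7469/6 (K = (7/6)*(-1067) = -7469/6 ≈ -1244.8)
l(b) = 0 (l(b) = 0*(-3) = 0)
l(-38) + K*(-47) = 0 - 7469/6*(-47) = 0 + 351043/6 = 351043/6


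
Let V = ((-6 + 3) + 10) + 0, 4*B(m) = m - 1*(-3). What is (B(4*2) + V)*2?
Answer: 39/2 ≈ 19.500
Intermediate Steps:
B(m) = ¾ + m/4 (B(m) = (m - 1*(-3))/4 = (m + 3)/4 = (3 + m)/4 = ¾ + m/4)
V = 7 (V = (-3 + 10) + 0 = 7 + 0 = 7)
(B(4*2) + V)*2 = ((¾ + (4*2)/4) + 7)*2 = ((¾ + (¼)*8) + 7)*2 = ((¾ + 2) + 7)*2 = (11/4 + 7)*2 = (39/4)*2 = 39/2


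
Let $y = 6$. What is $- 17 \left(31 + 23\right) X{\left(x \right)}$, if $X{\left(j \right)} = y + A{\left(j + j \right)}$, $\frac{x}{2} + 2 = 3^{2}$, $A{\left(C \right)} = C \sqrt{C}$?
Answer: $-5508 - 51408 \sqrt{7} \approx -1.4152 \cdot 10^{5}$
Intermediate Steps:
$A{\left(C \right)} = C^{\frac{3}{2}}$
$x = 14$ ($x = -4 + 2 \cdot 3^{2} = -4 + 2 \cdot 9 = -4 + 18 = 14$)
$X{\left(j \right)} = 6 + 2 \sqrt{2} j^{\frac{3}{2}}$ ($X{\left(j \right)} = 6 + \left(j + j\right)^{\frac{3}{2}} = 6 + \left(2 j\right)^{\frac{3}{2}} = 6 + 2 \sqrt{2} j^{\frac{3}{2}}$)
$- 17 \left(31 + 23\right) X{\left(x \right)} = - 17 \left(31 + 23\right) \left(6 + 2 \sqrt{2} \cdot 14^{\frac{3}{2}}\right) = \left(-17\right) 54 \left(6 + 2 \sqrt{2} \cdot 14 \sqrt{14}\right) = - 918 \left(6 + 56 \sqrt{7}\right) = -5508 - 51408 \sqrt{7}$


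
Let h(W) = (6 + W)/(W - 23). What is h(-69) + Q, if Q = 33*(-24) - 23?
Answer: -74917/92 ≈ -814.32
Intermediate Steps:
h(W) = (6 + W)/(-23 + W)
Q = -815 (Q = -792 - 23 = -815)
h(-69) + Q = (6 - 69)/(-23 - 69) - 815 = -63/(-92) - 815 = -1/92*(-63) - 815 = 63/92 - 815 = -74917/92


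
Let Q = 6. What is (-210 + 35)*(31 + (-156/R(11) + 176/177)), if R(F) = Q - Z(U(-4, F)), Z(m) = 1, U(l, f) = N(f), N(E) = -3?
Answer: -24605/177 ≈ -139.01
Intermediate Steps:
U(l, f) = -3
R(F) = 5 (R(F) = 6 - 1*1 = 6 - 1 = 5)
(-210 + 35)*(31 + (-156/R(11) + 176/177)) = (-210 + 35)*(31 + (-156/5 + 176/177)) = -175*(31 + (-156*⅕ + 176*(1/177))) = -175*(31 + (-156/5 + 176/177)) = -175*(31 - 26732/885) = -175*703/885 = -24605/177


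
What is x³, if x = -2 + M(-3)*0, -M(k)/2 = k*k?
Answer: -8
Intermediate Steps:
M(k) = -2*k² (M(k) = -2*k*k = -2*k²)
x = -2 (x = -2 - 2*(-3)²*0 = -2 - 2*9*0 = -2 - 18*0 = -2 + 0 = -2)
x³ = (-2)³ = -8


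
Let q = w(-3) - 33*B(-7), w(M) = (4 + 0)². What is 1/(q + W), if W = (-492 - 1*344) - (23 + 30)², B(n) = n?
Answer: -1/3398 ≈ -0.00029429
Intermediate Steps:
w(M) = 16 (w(M) = 4² = 16)
q = 247 (q = 16 - 33*(-7) = 16 + 231 = 247)
W = -3645 (W = (-492 - 344) - 1*53² = -836 - 1*2809 = -836 - 2809 = -3645)
1/(q + W) = 1/(247 - 3645) = 1/(-3398) = -1/3398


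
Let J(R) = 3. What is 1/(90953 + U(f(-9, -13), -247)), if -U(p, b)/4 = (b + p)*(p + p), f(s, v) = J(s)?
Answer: 1/96809 ≈ 1.0330e-5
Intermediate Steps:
f(s, v) = 3
U(p, b) = -8*p*(b + p) (U(p, b) = -4*(b + p)*(p + p) = -4*(b + p)*2*p = -8*p*(b + p))
1/(90953 + U(f(-9, -13), -247)) = 1/(90953 - 8*3*(-247 + 3)) = 1/(90953 - 8*3*(-244)) = 1/(90953 + 5856) = 1/96809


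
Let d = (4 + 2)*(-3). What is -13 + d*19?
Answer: -355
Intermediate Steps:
d = -18 (d = 6*(-3) = -18)
-13 + d*19 = -13 - 18*19 = -13 - 342 = -355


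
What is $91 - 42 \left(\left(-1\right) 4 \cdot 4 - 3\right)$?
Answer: $889$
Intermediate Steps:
$91 - 42 \left(\left(-1\right) 4 \cdot 4 - 3\right) = 91 - 42 \left(\left(-4\right) 4 - 3\right) = 91 - 42 \left(-16 - 3\right) = 91 - -798 = 91 + 798 = 889$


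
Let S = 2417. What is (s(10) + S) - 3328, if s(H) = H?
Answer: -901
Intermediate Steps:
(s(10) + S) - 3328 = (10 + 2417) - 3328 = 2427 - 3328 = -901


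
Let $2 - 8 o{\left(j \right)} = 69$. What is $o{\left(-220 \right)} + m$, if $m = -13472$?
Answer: $- \frac{107843}{8} \approx -13480.0$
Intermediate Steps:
$o{\left(j \right)} = - \frac{67}{8}$ ($o{\left(j \right)} = \frac{1}{4} - \frac{69}{8} = - \frac{67}{8}$)
$o{\left(-220 \right)} + m = - \frac{67}{8} - 13472 = - \frac{107843}{8}$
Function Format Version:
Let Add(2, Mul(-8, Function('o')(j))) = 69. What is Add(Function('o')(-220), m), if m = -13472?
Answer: Rational(-107843, 8) ≈ -13480.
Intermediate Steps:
Function('o')(j) = Rational(-67, 8) (Function('o')(j) = Add(Rational(1, 4), Mul(Rational(-1, 8), 69)) = Add(Rational(1, 4), Rational(-69, 8)) = Rational(-67, 8))
Add(Function('o')(-220), m) = Add(Rational(-67, 8), -13472) = Rational(-107843, 8)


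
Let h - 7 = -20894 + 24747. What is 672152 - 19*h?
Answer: 598812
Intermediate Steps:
h = 3860 (h = 7 + (-20894 + 24747) = 7 + 3853 = 3860)
672152 - 19*h = 672152 - 19*3860 = 672152 - 73340 = 598812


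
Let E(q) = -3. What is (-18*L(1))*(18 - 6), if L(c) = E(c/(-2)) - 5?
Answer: 1728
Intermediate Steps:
L(c) = -8 (L(c) = -3 - 5 = -8)
(-18*L(1))*(18 - 6) = (-18*(-8))*(18 - 6) = 144*12 = 1728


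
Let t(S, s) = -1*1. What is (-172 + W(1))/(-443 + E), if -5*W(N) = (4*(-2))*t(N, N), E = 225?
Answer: 434/545 ≈ 0.79633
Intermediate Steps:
t(S, s) = -1
W(N) = -8/5 (W(N) = -4*(-2)*(-1)/5 = -(-8)*(-1)/5 = -⅕*8 = -8/5)
(-172 + W(1))/(-443 + E) = (-172 - 8/5)/(-443 + 225) = -868/5/(-218) = -868/5*(-1/218) = 434/545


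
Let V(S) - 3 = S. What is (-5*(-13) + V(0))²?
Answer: 4624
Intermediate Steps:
V(S) = 3 + S
(-5*(-13) + V(0))² = (-5*(-13) + (3 + 0))² = (65 + 3)² = 68² = 4624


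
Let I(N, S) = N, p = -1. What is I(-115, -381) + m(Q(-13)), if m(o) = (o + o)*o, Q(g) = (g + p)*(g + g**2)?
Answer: 9539597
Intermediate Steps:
Q(g) = (-1 + g)*(g + g**2) (Q(g) = (g - 1)*(g + g**2) = (-1 + g)*(g + g**2))
m(o) = 2*o**2 (m(o) = (2*o)*o = 2*o**2)
I(-115, -381) + m(Q(-13)) = -115 + 2*((-13)**3 - 1*(-13))**2 = -115 + 2*(-2197 + 13)**2 = -115 + 2*(-2184)**2 = -115 + 2*4769856 = -115 + 9539712 = 9539597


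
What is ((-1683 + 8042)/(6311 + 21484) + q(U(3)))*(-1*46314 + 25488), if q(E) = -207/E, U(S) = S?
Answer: 13269605232/9265 ≈ 1.4322e+6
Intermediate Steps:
((-1683 + 8042)/(6311 + 21484) + q(U(3)))*(-1*46314 + 25488) = ((-1683 + 8042)/(6311 + 21484) - 207/3)*(-1*46314 + 25488) = (6359/27795 - 207*⅓)*(-46314 + 25488) = (6359*(1/27795) - 69)*(-20826) = (6359/27795 - 69)*(-20826) = -1911496/27795*(-20826) = 13269605232/9265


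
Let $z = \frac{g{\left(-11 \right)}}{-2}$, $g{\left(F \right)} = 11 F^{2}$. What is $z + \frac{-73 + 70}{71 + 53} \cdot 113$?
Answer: $- \frac{82861}{124} \approx -668.23$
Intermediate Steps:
$z = - \frac{1331}{2}$ ($z = \frac{11 \left(-11\right)^{2}}{-2} = 11 \cdot 121 \left(- \frac{1}{2}\right) = 1331 \left(- \frac{1}{2}\right) = - \frac{1331}{2} \approx -665.5$)
$z + \frac{-73 + 70}{71 + 53} \cdot 113 = - \frac{1331}{2} + \frac{-73 + 70}{71 + 53} \cdot 113 = - \frac{1331}{2} + - \frac{3}{124} \cdot 113 = - \frac{1331}{2} + \left(-3\right) \frac{1}{124} \cdot 113 = - \frac{1331}{2} - \frac{339}{124} = - \frac{82861}{124}$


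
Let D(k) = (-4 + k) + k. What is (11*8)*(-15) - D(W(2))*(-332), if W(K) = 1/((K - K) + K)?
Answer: -2316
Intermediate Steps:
W(K) = 1/K (W(K) = 1/(0 + K) = 1/K)
D(k) = -4 + 2*k
(11*8)*(-15) - D(W(2))*(-332) = (11*8)*(-15) - (-4 + 2/2)*(-332) = 88*(-15) - (-4 + 2*(½))*(-332) = -1320 - (-4 + 1)*(-332) = -1320 - (-3)*(-332) = -1320 - 1*996 = -1320 - 996 = -2316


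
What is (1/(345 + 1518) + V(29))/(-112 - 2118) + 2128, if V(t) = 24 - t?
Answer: 4420382017/2077245 ≈ 2128.0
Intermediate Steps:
(1/(345 + 1518) + V(29))/(-112 - 2118) + 2128 = (1/(345 + 1518) + (24 - 1*29))/(-112 - 2118) + 2128 = (1/1863 + (24 - 29))/(-2230) + 2128 = (1/1863 - 5)*(-1/2230) + 2128 = -9314/1863*(-1/2230) + 2128 = 4657/2077245 + 2128 = 4420382017/2077245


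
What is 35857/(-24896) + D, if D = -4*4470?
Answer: -445176337/24896 ≈ -17881.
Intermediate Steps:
D = -17880
35857/(-24896) + D = 35857/(-24896) - 17880 = 35857*(-1/24896) - 17880 = -35857/24896 - 17880 = -445176337/24896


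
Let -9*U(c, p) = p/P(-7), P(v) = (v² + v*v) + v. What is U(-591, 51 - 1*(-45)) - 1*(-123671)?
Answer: 33762151/273 ≈ 1.2367e+5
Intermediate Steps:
P(v) = v + 2*v² (P(v) = (v² + v²) + v = 2*v² + v = v + 2*v²)
U(c, p) = -p/819 (U(c, p) = -p/(9*((-7*(1 + 2*(-7))))) = -p/(9*((-7*(1 - 14)))) = -p/(9*((-7*(-13)))) = -p/(9*91) = -p/819)
U(-591, 51 - 1*(-45)) - 1*(-123671) = -(51 - 1*(-45))/819 - 1*(-123671) = -(51 + 45)/819 + 123671 = -1/819*96 + 123671 = -32/273 + 123671 = 33762151/273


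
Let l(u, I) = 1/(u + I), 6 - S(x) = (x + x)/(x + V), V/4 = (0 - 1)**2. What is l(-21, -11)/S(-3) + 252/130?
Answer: 48319/24960 ≈ 1.9359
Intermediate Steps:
V = 4 (V = 4*(0 - 1)**2 = 4*(-1)**2 = 4*1 = 4)
S(x) = 6 - 2*x/(4 + x) (S(x) = 6 - (x + x)/(x + 4) = 6 - 2*x/(4 + x))
l(u, I) = 1/(I + u)
l(-21, -11)/S(-3) + 252/130 = 1/((-11 - 21)*((4*(6 - 3)/(4 - 3)))) + 252/130 = 1/((-32)*((4*3/1))) + 252*(1/130) = -1/(32*(4*1*3)) + 126/65 = -1/32/12 + 126/65 = -1/32*1/12 + 126/65 = -1/384 + 126/65 = 48319/24960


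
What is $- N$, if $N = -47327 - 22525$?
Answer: $69852$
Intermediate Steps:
$N = -69852$ ($N = -47327 - 22525 = -69852$)
$- N = \left(-1\right) \left(-69852\right) = 69852$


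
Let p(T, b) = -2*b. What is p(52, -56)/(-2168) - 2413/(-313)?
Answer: 649541/84823 ≈ 7.6576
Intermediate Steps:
p(52, -56)/(-2168) - 2413/(-313) = -2*(-56)/(-2168) - 2413/(-313) = 112*(-1/2168) - 2413*(-1/313) = -14/271 + 2413/313 = 649541/84823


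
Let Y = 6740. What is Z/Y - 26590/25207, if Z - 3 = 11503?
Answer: 55407571/84947590 ≈ 0.65226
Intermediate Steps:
Z = 11506 (Z = 3 + 11503 = 11506)
Z/Y - 26590/25207 = 11506/6740 - 26590/25207 = 11506*(1/6740) - 26590*1/25207 = 5753/3370 - 26590/25207 = 55407571/84947590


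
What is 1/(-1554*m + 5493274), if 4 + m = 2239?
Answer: 1/2020084 ≈ 4.9503e-7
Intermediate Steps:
m = 2235 (m = -4 + 2239 = 2235)
1/(-1554*m + 5493274) = 1/(-1554*2235 + 5493274) = 1/(-3473190 + 5493274) = 1/2020084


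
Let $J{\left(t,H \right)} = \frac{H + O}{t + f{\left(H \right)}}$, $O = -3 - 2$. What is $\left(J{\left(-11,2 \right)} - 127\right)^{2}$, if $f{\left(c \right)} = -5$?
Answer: $\frac{4116841}{256} \approx 16081.0$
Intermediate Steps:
$O = -5$ ($O = -3 - 2 = -5$)
$J{\left(t,H \right)} = \frac{-5 + H}{-5 + t}$ ($J{\left(t,H \right)} = \frac{H - 5}{t - 5} = \frac{-5 + H}{-5 + t}$)
$\left(J{\left(-11,2 \right)} - 127\right)^{2} = \left(\frac{-5 + 2}{-5 - 11} - 127\right)^{2} = \left(\frac{1}{-16} \left(-3\right) - 127\right)^{2} = \left(\left(- \frac{1}{16}\right) \left(-3\right) - 127\right)^{2} = \left(\frac{3}{16} - 127\right)^{2} = \left(- \frac{2029}{16}\right)^{2} = \frac{4116841}{256}$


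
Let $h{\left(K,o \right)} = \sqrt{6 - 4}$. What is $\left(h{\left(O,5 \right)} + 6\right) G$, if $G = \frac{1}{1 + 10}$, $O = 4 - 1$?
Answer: $\frac{6}{11} + \frac{\sqrt{2}}{11} \approx 0.67402$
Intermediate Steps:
$O = 3$ ($O = 4 - 1 = 3$)
$G = \frac{1}{11} \approx 0.090909$
$h{\left(K,o \right)} = \sqrt{2}$
$\left(h{\left(O,5 \right)} + 6\right) G = \left(\sqrt{2} + 6\right) \frac{1}{11} = \left(6 + \sqrt{2}\right) \frac{1}{11} = \frac{6}{11} + \frac{\sqrt{2}}{11}$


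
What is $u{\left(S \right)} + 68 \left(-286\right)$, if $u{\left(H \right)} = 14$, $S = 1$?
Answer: $-19434$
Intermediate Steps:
$u{\left(S \right)} + 68 \left(-286\right) = 14 + 68 \left(-286\right) = 14 - 19448 = -19434$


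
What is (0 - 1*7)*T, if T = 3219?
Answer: -22533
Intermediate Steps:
(0 - 1*7)*T = (0 - 1*7)*3219 = (0 - 7)*3219 = -7*3219 = -22533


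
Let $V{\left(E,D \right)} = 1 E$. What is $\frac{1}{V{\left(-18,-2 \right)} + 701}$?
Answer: $\frac{1}{683} \approx 0.0014641$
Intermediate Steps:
$V{\left(E,D \right)} = E$
$\frac{1}{V{\left(-18,-2 \right)} + 701} = \frac{1}{-18 + 701} = \frac{1}{683}$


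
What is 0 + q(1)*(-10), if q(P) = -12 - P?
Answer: 130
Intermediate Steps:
0 + q(1)*(-10) = 0 + (-12 - 1*1)*(-10) = 0 + (-12 - 1)*(-10) = 0 - 13*(-10) = 0 + 130 = 130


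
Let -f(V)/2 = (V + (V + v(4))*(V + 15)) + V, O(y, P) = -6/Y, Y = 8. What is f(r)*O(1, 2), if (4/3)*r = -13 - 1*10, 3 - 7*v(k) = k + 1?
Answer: 1665/224 ≈ 7.4330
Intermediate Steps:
v(k) = 2/7 - k/7 (v(k) = 3/7 - (k + 1)/7 = 3/7 - (1 + k)/7 = 3/7 + (-⅐ - k/7) = 2/7 - k/7)
r = -69/4 (r = 3*(-13 - 1*10)/4 = 3*(-13 - 10)/4 = (¾)*(-23) = -69/4 ≈ -17.250)
O(y, P) = -¾ (O(y, P) = -6/8 = -6*⅛ = -¾)
f(V) = -4*V - 2*(15 + V)*(-2/7 + V) (f(V) = -2*((V + (V + (2/7 - ⅐*4))*(V + 15)) + V) = -2*((V + (V + (2/7 - 4/7))*(15 + V)) + V) = -2*((V + (V - 2/7)*(15 + V)) + V) = -2*((V + (-2/7 + V)*(15 + V)) + V) = -2*((V + (15 + V)*(-2/7 + V)) + V) = -2*(2*V + (15 + V)*(-2/7 + V)) = -4*V - 2*(15 + V)*(-2/7 + V))
f(r)*O(1, 2) = (60/7 - 2*(-69/4)² - 234/7*(-69/4))*(-¾) = (60/7 - 2*4761/16 + 8073/14)*(-¾) = (60/7 - 4761/8 + 8073/14)*(-¾) = -555/56*(-¾) = 1665/224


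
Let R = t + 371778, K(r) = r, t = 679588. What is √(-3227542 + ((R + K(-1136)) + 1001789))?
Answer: I*√1175523 ≈ 1084.2*I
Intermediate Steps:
R = 1051366 (R = 679588 + 371778 = 1051366)
√(-3227542 + ((R + K(-1136)) + 1001789)) = √(-3227542 + ((1051366 - 1136) + 1001789)) = √(-3227542 + (1050230 + 1001789)) = √(-3227542 + 2052019) = √(-1175523) = I*√1175523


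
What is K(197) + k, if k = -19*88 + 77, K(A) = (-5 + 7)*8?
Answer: -1579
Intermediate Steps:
K(A) = 16 (K(A) = 2*8 = 16)
k = -1595 (k = -1672 + 77 = -1595)
K(197) + k = 16 - 1595 = -1579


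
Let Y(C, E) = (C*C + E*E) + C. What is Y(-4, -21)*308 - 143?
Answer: 139381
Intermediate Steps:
Y(C, E) = C + C² + E² (Y(C, E) = (C² + E²) + C = C + C² + E²)
Y(-4, -21)*308 - 143 = (-4 + (-4)² + (-21)²)*308 - 143 = (-4 + 16 + 441)*308 - 143 = 453*308 - 143 = 139524 - 143 = 139381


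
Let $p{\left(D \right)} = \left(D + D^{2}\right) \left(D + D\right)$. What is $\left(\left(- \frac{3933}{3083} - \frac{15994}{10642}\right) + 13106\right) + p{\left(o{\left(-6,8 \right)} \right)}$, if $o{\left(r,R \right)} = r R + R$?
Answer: $- \frac{1832345777486}{16404643} \approx -1.117 \cdot 10^{5}$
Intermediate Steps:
$o{\left(r,R \right)} = R + R r$ ($o{\left(r,R \right)} = R r + R = R + R r$)
$p{\left(D \right)} = 2 D \left(D + D^{2}\right)$ ($p{\left(D \right)} = \left(D + D^{2}\right) 2 D = 2 D \left(D + D^{2}\right)$)
$\left(\left(- \frac{3933}{3083} - \frac{15994}{10642}\right) + 13106\right) + p{\left(o{\left(-6,8 \right)} \right)} = \left(\left(- \frac{3933}{3083} - \frac{15994}{10642}\right) + 13106\right) + 2 \left(8 \left(1 - 6\right)\right)^{2} \left(1 + 8 \left(1 - 6\right)\right) = \left(\left(\left(-3933\right) \frac{1}{3083} - \frac{7997}{5321}\right) + 13106\right) + 2 \left(8 \left(-5\right)\right)^{2} \left(1 + 8 \left(-5\right)\right) = \left(\left(- \frac{3933}{3083} - \frac{7997}{5321}\right) + 13106\right) + 2 \left(-40\right)^{2} \left(1 - 40\right) = \left(- \frac{45582244}{16404643} + 13106\right) + 2 \cdot 1600 \left(-39\right) = \frac{214953668914}{16404643} - 124800 = - \frac{1832345777486}{16404643}$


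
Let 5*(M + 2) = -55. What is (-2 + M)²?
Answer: 225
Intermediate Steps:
M = -13 (M = -2 + (⅕)*(-55) = -2 - 11 = -13)
(-2 + M)² = (-2 - 13)² = (-15)² = 225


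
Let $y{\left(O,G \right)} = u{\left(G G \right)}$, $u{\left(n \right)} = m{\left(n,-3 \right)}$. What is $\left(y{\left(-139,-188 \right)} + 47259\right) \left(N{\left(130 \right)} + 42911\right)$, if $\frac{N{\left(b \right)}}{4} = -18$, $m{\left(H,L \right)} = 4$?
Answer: $2024699657$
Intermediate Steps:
$u{\left(n \right)} = 4$
$N{\left(b \right)} = -72$ ($N{\left(b \right)} = 4 \left(-18\right) = -72$)
$y{\left(O,G \right)} = 4$
$\left(y{\left(-139,-188 \right)} + 47259\right) \left(N{\left(130 \right)} + 42911\right) = \left(4 + 47259\right) \left(-72 + 42911\right) = 47263 \cdot 42839 = 2024699657$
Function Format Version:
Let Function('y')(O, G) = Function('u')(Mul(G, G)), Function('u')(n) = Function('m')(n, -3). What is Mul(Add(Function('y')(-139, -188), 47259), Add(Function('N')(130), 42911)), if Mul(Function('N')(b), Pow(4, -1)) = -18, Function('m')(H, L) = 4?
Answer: 2024699657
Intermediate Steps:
Function('u')(n) = 4
Function('N')(b) = -72 (Function('N')(b) = Mul(4, -18) = -72)
Function('y')(O, G) = 4
Mul(Add(Function('y')(-139, -188), 47259), Add(Function('N')(130), 42911)) = Mul(Add(4, 47259), Add(-72, 42911)) = Mul(47263, 42839) = 2024699657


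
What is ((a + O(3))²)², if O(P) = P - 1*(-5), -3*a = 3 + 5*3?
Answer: 16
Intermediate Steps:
a = -6 (a = -(3 + 5*3)/3 = -(3 + 15)/3 = -⅓*18 = -6)
O(P) = 5 + P (O(P) = P + 5 = 5 + P)
((a + O(3))²)² = ((-6 + (5 + 3))²)² = ((-6 + 8)²)² = (2²)² = 4² = 16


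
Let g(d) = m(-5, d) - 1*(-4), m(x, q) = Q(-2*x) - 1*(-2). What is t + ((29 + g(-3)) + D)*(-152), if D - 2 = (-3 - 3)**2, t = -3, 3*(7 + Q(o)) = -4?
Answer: -29497/3 ≈ -9832.3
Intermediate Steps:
Q(o) = -25/3 (Q(o) = -7 + (1/3)*(-4) = -7 - 4/3 = -25/3)
m(x, q) = -19/3 (m(x, q) = -25/3 - 1*(-2) = -25/3 + 2 = -19/3)
D = 38 (D = 2 + (-3 - 3)**2 = 2 + (-6)**2 = 2 + 36 = 38)
g(d) = -7/3 (g(d) = -19/3 - 1*(-4) = -19/3 + 4 = -7/3)
t + ((29 + g(-3)) + D)*(-152) = -3 + ((29 - 7/3) + 38)*(-152) = -3 + (80/3 + 38)*(-152) = -3 + (194/3)*(-152) = -3 - 29488/3 = -29497/3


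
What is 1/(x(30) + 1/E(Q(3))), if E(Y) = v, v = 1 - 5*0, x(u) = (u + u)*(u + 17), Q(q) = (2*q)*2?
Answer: 1/2821 ≈ 0.00035448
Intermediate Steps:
Q(q) = 4*q
x(u) = 2*u*(17 + u) (x(u) = (2*u)*(17 + u) = 2*u*(17 + u))
v = 1 (v = 1 + 0 = 1)
E(Y) = 1
1/(x(30) + 1/E(Q(3))) = 1/(2*30*(17 + 30) + 1/1) = 1/(2*30*47 + 1) = 1/(2820 + 1) = 1/2821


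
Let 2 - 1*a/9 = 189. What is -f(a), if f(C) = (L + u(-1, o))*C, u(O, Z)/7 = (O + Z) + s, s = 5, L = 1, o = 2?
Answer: 72369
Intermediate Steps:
a = -1683 (a = 18 - 9*189 = 18 - 1701 = -1683)
u(O, Z) = 35 + 7*O + 7*Z (u(O, Z) = 7*((O + Z) + 5) = 7*(5 + O + Z) = 35 + 7*O + 7*Z)
f(C) = 43*C (f(C) = (1 + (35 + 7*(-1) + 7*2))*C = (1 + (35 - 7 + 14))*C = (1 + 42)*C = 43*C)
-f(a) = -43*(-1683) = -1*(-72369) = 72369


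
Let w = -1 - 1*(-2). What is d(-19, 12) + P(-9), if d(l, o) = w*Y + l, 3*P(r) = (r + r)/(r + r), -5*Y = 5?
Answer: -59/3 ≈ -19.667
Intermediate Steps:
Y = -1 (Y = -1/5*5 = -1)
P(r) = 1/3 (P(r) = ((r + r)/(r + r))/3 = ((2*r)/((2*r)))/3 = ((2*r)*(1/(2*r)))/3 = (1/3)*1 = 1/3)
w = 1 (w = -1 + 2 = 1)
d(l, o) = -1 + l (d(l, o) = 1*(-1) + l = -1 + l)
d(-19, 12) + P(-9) = (-1 - 19) + 1/3 = -20 + 1/3 = -59/3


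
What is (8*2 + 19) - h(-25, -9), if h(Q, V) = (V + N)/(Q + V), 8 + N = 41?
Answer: 607/17 ≈ 35.706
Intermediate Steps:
N = 33 (N = -8 + 41 = 33)
h(Q, V) = (33 + V)/(Q + V) (h(Q, V) = (V + 33)/(Q + V) = (33 + V)/(Q + V))
(8*2 + 19) - h(-25, -9) = (8*2 + 19) - (33 - 9)/(-25 - 9) = (16 + 19) - 24/(-34) = 35 - (-1)*24/34 = 35 - 1*(-12/17) = 35 + 12/17 = 607/17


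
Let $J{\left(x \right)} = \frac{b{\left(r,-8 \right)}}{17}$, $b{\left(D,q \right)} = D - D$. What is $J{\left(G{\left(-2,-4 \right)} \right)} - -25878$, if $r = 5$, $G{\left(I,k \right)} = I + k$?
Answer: $25878$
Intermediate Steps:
$b{\left(D,q \right)} = 0$
$J{\left(x \right)} = 0$ ($J{\left(x \right)} = \frac{0}{17} = 0 \cdot \frac{1}{17} = 0$)
$J{\left(G{\left(-2,-4 \right)} \right)} - -25878 = 0 - -25878 = 0 + 25878 = 25878$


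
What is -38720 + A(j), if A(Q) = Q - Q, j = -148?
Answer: -38720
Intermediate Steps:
A(Q) = 0
-38720 + A(j) = -38720 + 0 = -38720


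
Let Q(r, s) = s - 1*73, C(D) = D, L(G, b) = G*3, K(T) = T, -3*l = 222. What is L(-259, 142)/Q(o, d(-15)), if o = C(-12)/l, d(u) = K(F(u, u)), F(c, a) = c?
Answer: 777/88 ≈ 8.8295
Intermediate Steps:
l = -74 (l = -1/3*222 = -74)
L(G, b) = 3*G
d(u) = u
o = 6/37 (o = -12/(-74) = -12*(-1/74) = 6/37 ≈ 0.16216)
Q(r, s) = -73 + s (Q(r, s) = s - 73 = -73 + s)
L(-259, 142)/Q(o, d(-15)) = (3*(-259))/(-73 - 15) = -777/(-88) = -777*(-1/88) = 777/88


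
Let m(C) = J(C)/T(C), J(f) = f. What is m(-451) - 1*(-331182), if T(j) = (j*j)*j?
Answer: 67362749983/203401 ≈ 3.3118e+5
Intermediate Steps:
T(j) = j**3 (T(j) = j**2*j = j**3)
m(C) = C**(-2) (m(C) = C/(C**3) = C/C**3 = C**(-2))
m(-451) - 1*(-331182) = (-451)**(-2) - 1*(-331182) = 1/203401 + 331182 = 67362749983/203401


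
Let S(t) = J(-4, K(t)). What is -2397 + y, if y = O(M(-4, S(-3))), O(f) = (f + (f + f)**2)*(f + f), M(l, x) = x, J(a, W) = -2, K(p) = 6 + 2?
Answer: -2453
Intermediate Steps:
K(p) = 8
S(t) = -2
O(f) = 2*f*(f + 4*f**2) (O(f) = (f + (2*f)**2)*(2*f) = (f + 4*f**2)*(2*f) = 2*f*(f + 4*f**2))
y = -56 (y = (-2)**2*(2 + 8*(-2)) = 4*(2 - 16) = 4*(-14) = -56)
-2397 + y = -2397 - 56 = -2453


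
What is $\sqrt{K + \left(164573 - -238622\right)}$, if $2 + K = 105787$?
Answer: $2 \sqrt{127245} \approx 713.43$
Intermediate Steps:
$K = 105785$ ($K = -2 + 105787 = 105785$)
$\sqrt{K + \left(164573 - -238622\right)} = \sqrt{105785 + \left(164573 - -238622\right)} = \sqrt{105785 + \left(164573 + 238622\right)} = \sqrt{105785 + 403195} = \sqrt{508980} = 2 \sqrt{127245}$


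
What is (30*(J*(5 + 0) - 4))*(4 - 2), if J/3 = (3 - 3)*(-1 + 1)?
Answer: -240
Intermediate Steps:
J = 0 (J = 3*((3 - 3)*(-1 + 1)) = 3*(0*0) = 3*0 = 0)
(30*(J*(5 + 0) - 4))*(4 - 2) = (30*(0*(5 + 0) - 4))*(4 - 2) = (30*(0*5 - 4))*2 = (30*(0 - 4))*2 = (30*(-4))*2 = -120*2 = -240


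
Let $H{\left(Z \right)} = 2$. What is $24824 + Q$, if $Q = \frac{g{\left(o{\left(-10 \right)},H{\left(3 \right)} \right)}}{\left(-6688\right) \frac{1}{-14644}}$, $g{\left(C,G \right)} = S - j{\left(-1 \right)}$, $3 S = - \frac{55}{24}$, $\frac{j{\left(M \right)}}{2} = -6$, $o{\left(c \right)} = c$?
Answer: $\frac{2991374165}{120384} \approx 24849.0$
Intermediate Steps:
$j{\left(M \right)} = -12$ ($j{\left(M \right)} = 2 \left(-6\right) = -12$)
$S = - \frac{55}{72}$ ($S = \frac{\left(-55\right) \frac{1}{24}}{3} = \frac{1}{3} \left(- \frac{55}{24}\right) = - \frac{55}{72} \approx -0.76389$)
$g{\left(C,G \right)} = \frac{809}{72}$ ($g{\left(C,G \right)} = - \frac{55}{72} - -12 = - \frac{55}{72} + 12 = \frac{809}{72}$)
$Q = \frac{2961749}{120384}$ ($Q = \frac{809}{72 \left(- \frac{6688}{-14644}\right)} = \frac{809}{72 \left(\left(-6688\right) \left(- \frac{1}{14644}\right)\right)} = \frac{809}{72 \cdot \frac{1672}{3661}} = \frac{809}{72} \cdot \frac{3661}{1672} = \frac{2961749}{120384} \approx 24.603$)
$24824 + Q = 24824 + \frac{2961749}{120384} = \frac{2991374165}{120384}$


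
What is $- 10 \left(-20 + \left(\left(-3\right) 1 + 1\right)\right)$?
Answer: $220$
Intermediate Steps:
$- 10 \left(-20 + \left(\left(-3\right) 1 + 1\right)\right) = - 10 \left(-20 + \left(-3 + 1\right)\right) = - 10 \left(-20 - 2\right) = \left(-10\right) \left(-22\right) = 220$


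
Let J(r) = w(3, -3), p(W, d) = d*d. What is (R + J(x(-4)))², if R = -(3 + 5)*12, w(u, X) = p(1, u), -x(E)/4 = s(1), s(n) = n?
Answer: 7569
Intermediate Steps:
x(E) = -4 (x(E) = -4*1 = -4)
p(W, d) = d²
w(u, X) = u²
J(r) = 9 (J(r) = 3² = 9)
R = -96 (R = -8*12 = -1*96 = -96)
(R + J(x(-4)))² = (-96 + 9)² = (-87)² = 7569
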